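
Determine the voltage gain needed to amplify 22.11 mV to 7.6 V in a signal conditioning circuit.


Gain = Vout / Vin (converting to same units).
G = 7.6 V / 22.11 mV
G = 7600.0 mV / 22.11 mV
G = 343.74

343.74


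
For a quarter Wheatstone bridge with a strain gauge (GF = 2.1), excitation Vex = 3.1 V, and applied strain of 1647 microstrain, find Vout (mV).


Quarter bridge output: Vout = (GF * epsilon * Vex) / 4.
Vout = (2.1 * 1647e-6 * 3.1) / 4
Vout = 0.01072197 / 4 V
Vout = 0.00268049 V = 2.6805 mV

2.6805 mV


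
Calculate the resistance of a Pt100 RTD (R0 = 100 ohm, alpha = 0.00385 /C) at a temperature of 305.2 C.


The RTD equation: Rt = R0 * (1 + alpha * T).
Rt = 100 * (1 + 0.00385 * 305.2)
Rt = 100 * (1 + 1.17502)
Rt = 100 * 2.17502
Rt = 217.502 ohm

217.502 ohm


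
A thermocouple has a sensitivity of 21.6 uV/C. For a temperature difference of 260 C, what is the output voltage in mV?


The thermocouple output V = sensitivity * dT.
V = 21.6 uV/C * 260 C
V = 5616.0 uV
V = 5.616 mV

5.616 mV


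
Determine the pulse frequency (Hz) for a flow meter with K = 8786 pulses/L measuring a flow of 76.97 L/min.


Frequency = K * Q / 60 (converting L/min to L/s).
f = 8786 * 76.97 / 60
f = 676258.42 / 60
f = 11270.97 Hz

11270.97 Hz


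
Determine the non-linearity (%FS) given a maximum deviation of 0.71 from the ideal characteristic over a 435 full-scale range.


Linearity error = (max deviation / full scale) * 100%.
Linearity = (0.71 / 435) * 100
Linearity = 0.163 %FS

0.163 %FS


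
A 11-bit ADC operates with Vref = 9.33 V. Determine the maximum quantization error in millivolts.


The maximum quantization error is +/- LSB/2.
LSB = Vref / 2^n = 9.33 / 2048 = 0.00455566 V
Max error = LSB / 2 = 0.00455566 / 2 = 0.00227783 V
Max error = 2.2778 mV

2.2778 mV


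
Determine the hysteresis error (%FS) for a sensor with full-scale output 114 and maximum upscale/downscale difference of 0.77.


Hysteresis = (max difference / full scale) * 100%.
H = (0.77 / 114) * 100
H = 0.675 %FS

0.675 %FS


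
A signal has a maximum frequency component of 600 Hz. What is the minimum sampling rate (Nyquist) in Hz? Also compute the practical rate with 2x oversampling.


By Nyquist theorem, fs_min = 2 * fmax.
fs_min = 2 * 600 = 1200 Hz
Practical rate = 2 * fs_min = 2 * 1200 = 2400 Hz

fs_min = 1200 Hz, fs_practical = 2400 Hz


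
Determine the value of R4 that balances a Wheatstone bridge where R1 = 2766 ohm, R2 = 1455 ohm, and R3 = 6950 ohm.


At balance: R1*R4 = R2*R3, so R4 = R2*R3/R1.
R4 = 1455 * 6950 / 2766
R4 = 10112250 / 2766
R4 = 3655.91 ohm

3655.91 ohm


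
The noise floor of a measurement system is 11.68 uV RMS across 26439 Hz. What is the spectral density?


Noise spectral density = Vrms / sqrt(BW).
NSD = 11.68 / sqrt(26439)
NSD = 11.68 / 162.6007
NSD = 0.0718 uV/sqrt(Hz)

0.0718 uV/sqrt(Hz)


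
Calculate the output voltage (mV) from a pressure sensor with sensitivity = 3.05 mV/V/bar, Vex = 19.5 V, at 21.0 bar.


Output = sensitivity * Vex * P.
Vout = 3.05 * 19.5 * 21.0
Vout = 59.475 * 21.0
Vout = 1248.97 mV

1248.97 mV


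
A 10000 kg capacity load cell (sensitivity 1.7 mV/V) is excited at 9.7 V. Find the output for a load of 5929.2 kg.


Vout = rated_output * Vex * (load / capacity).
Vout = 1.7 * 9.7 * (5929.2 / 10000)
Vout = 1.7 * 9.7 * 0.59292
Vout = 9.777 mV

9.777 mV


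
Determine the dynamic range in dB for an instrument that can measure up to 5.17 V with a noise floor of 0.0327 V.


Dynamic range = 20 * log10(Vmax / Vnoise).
DR = 20 * log10(5.17 / 0.0327)
DR = 20 * log10(158.1)
DR = 43.98 dB

43.98 dB


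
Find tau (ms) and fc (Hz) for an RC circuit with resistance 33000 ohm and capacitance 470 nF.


Time constant: tau = R * C.
tau = 33000 * 4.70e-07 = 0.01551 s
tau = 15.51 ms
Cutoff frequency: fc = 1 / (2*pi*R*C).
fc = 1 / (2*pi*0.01551) = 10.26 Hz

tau = 15.51 ms, fc = 10.26 Hz


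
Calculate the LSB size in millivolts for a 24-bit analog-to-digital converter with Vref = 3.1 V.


The resolution (LSB) of an ADC is Vref / 2^n.
LSB = 3.1 / 2^24
LSB = 3.1 / 16777216
LSB = 1.8e-07 V = 0.00018477 mV

0.00018477 mV


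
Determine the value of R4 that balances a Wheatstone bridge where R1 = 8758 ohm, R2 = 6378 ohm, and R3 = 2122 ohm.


At balance: R1*R4 = R2*R3, so R4 = R2*R3/R1.
R4 = 6378 * 2122 / 8758
R4 = 13534116 / 8758
R4 = 1545.34 ohm

1545.34 ohm


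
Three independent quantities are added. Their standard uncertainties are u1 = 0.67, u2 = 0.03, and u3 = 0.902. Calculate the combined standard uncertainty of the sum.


For a sum of independent quantities, uc = sqrt(u1^2 + u2^2 + u3^2).
uc = sqrt(0.67^2 + 0.03^2 + 0.902^2)
uc = sqrt(0.4489 + 0.0009 + 0.813604)
uc = 1.124

1.124


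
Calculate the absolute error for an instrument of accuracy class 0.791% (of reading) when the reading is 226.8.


Absolute error = (accuracy% / 100) * reading.
Error = (0.791 / 100) * 226.8
Error = 0.00791 * 226.8
Error = 1.794

1.794


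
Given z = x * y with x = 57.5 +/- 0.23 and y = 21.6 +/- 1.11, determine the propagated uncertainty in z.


For a product z = x*y, the relative uncertainty is:
uz/z = sqrt((ux/x)^2 + (uy/y)^2)
Relative uncertainties: ux/x = 0.23/57.5 = 0.004
uy/y = 1.11/21.6 = 0.051389
z = 57.5 * 21.6 = 1242.0
uz = 1242.0 * sqrt(0.004^2 + 0.051389^2) = 64.018

64.018


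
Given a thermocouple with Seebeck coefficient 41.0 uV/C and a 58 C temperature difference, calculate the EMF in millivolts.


The thermocouple output V = sensitivity * dT.
V = 41.0 uV/C * 58 C
V = 2378.0 uV
V = 2.378 mV

2.378 mV


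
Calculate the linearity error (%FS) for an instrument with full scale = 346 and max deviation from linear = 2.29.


Linearity error = (max deviation / full scale) * 100%.
Linearity = (2.29 / 346) * 100
Linearity = 0.662 %FS

0.662 %FS


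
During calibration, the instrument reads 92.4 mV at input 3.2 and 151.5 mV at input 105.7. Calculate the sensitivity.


Sensitivity = (y2 - y1) / (x2 - x1).
S = (151.5 - 92.4) / (105.7 - 3.2)
S = 59.1 / 102.5
S = 0.5766 mV/unit

0.5766 mV/unit


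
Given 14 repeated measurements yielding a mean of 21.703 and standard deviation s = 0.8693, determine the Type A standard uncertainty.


The standard uncertainty for Type A evaluation is u = s / sqrt(n).
u = 0.8693 / sqrt(14)
u = 0.8693 / 3.7417
u = 0.2323

0.2323


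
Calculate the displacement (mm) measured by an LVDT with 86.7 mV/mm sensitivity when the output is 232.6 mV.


Displacement = Vout / sensitivity.
d = 232.6 / 86.7
d = 2.683 mm

2.683 mm


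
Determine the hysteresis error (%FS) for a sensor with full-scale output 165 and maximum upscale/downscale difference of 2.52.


Hysteresis = (max difference / full scale) * 100%.
H = (2.52 / 165) * 100
H = 1.527 %FS

1.527 %FS


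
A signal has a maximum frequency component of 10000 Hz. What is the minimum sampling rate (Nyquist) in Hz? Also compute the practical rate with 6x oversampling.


By Nyquist theorem, fs_min = 2 * fmax.
fs_min = 2 * 10000 = 20000 Hz
Practical rate = 6 * fs_min = 6 * 20000 = 120000 Hz

fs_min = 20000 Hz, fs_practical = 120000 Hz


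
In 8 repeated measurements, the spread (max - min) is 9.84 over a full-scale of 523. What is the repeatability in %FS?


Repeatability = (spread / full scale) * 100%.
R = (9.84 / 523) * 100
R = 1.881 %FS

1.881 %FS


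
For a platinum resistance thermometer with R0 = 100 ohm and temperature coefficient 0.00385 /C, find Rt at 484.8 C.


The RTD equation: Rt = R0 * (1 + alpha * T).
Rt = 100 * (1 + 0.00385 * 484.8)
Rt = 100 * (1 + 1.86648)
Rt = 100 * 2.86648
Rt = 286.648 ohm

286.648 ohm


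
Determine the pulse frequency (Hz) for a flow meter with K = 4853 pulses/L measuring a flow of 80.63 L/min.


Frequency = K * Q / 60 (converting L/min to L/s).
f = 4853 * 80.63 / 60
f = 391297.39 / 60
f = 6521.62 Hz

6521.62 Hz


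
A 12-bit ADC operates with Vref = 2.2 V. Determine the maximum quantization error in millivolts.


The maximum quantization error is +/- LSB/2.
LSB = Vref / 2^n = 2.2 / 4096 = 0.00053711 V
Max error = LSB / 2 = 0.00053711 / 2 = 0.00026855 V
Max error = 0.2686 mV

0.2686 mV


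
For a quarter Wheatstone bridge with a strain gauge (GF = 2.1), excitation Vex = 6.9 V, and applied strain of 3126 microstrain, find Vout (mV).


Quarter bridge output: Vout = (GF * epsilon * Vex) / 4.
Vout = (2.1 * 3126e-6 * 6.9) / 4
Vout = 0.04529574 / 4 V
Vout = 0.01132394 V = 11.3239 mV

11.3239 mV


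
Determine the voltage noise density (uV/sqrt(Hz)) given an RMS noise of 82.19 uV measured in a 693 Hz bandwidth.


Noise spectral density = Vrms / sqrt(BW).
NSD = 82.19 / sqrt(693)
NSD = 82.19 / 26.3249
NSD = 3.1221 uV/sqrt(Hz)

3.1221 uV/sqrt(Hz)


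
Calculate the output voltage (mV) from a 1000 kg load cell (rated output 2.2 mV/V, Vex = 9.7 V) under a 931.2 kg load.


Vout = rated_output * Vex * (load / capacity).
Vout = 2.2 * 9.7 * (931.2 / 1000)
Vout = 2.2 * 9.7 * 0.9312
Vout = 19.872 mV

19.872 mV


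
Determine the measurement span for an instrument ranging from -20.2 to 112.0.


Span = upper range - lower range.
Span = 112.0 - (-20.2)
Span = 132.2

132.2


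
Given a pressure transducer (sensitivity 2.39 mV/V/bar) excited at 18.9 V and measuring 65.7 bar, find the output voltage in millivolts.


Output = sensitivity * Vex * P.
Vout = 2.39 * 18.9 * 65.7
Vout = 45.171 * 65.7
Vout = 2967.73 mV

2967.73 mV


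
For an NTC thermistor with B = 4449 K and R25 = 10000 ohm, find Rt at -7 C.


NTC thermistor equation: Rt = R25 * exp(B * (1/T - 1/T25)).
T in Kelvin: 266.15 K, T25 = 298.15 K
1/T - 1/T25 = 1/266.15 - 1/298.15 = 0.00040326
B * (1/T - 1/T25) = 4449 * 0.00040326 = 1.7941
Rt = 10000 * exp(1.7941) = 60141.7 ohm

60141.7 ohm


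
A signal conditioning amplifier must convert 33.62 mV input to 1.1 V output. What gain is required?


Gain = Vout / Vin (converting to same units).
G = 1.1 V / 33.62 mV
G = 1100.0 mV / 33.62 mV
G = 32.72

32.72


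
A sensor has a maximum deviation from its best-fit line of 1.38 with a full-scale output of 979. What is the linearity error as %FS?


Linearity error = (max deviation / full scale) * 100%.
Linearity = (1.38 / 979) * 100
Linearity = 0.141 %FS

0.141 %FS


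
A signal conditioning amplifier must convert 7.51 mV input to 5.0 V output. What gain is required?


Gain = Vout / Vin (converting to same units).
G = 5.0 V / 7.51 mV
G = 5000.0 mV / 7.51 mV
G = 665.78

665.78


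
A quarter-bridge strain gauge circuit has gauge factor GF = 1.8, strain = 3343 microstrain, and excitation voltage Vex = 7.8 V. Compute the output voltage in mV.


Quarter bridge output: Vout = (GF * epsilon * Vex) / 4.
Vout = (1.8 * 3343e-6 * 7.8) / 4
Vout = 0.04693572 / 4 V
Vout = 0.01173393 V = 11.7339 mV

11.7339 mV


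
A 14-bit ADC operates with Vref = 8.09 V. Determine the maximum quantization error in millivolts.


The maximum quantization error is +/- LSB/2.
LSB = Vref / 2^n = 8.09 / 16384 = 0.00049377 V
Max error = LSB / 2 = 0.00049377 / 2 = 0.00024689 V
Max error = 0.2469 mV

0.2469 mV


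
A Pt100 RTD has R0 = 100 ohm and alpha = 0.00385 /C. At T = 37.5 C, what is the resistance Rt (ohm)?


The RTD equation: Rt = R0 * (1 + alpha * T).
Rt = 100 * (1 + 0.00385 * 37.5)
Rt = 100 * (1 + 0.144375)
Rt = 100 * 1.144375
Rt = 114.437 ohm

114.437 ohm


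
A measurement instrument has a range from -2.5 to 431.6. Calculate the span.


Span = upper range - lower range.
Span = 431.6 - (-2.5)
Span = 434.1

434.1


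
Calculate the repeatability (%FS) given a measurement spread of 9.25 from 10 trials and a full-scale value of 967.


Repeatability = (spread / full scale) * 100%.
R = (9.25 / 967) * 100
R = 0.957 %FS

0.957 %FS


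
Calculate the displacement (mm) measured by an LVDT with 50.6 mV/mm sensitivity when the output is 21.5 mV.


Displacement = Vout / sensitivity.
d = 21.5 / 50.6
d = 0.425 mm

0.425 mm


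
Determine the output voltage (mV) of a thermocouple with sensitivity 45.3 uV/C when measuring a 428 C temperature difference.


The thermocouple output V = sensitivity * dT.
V = 45.3 uV/C * 428 C
V = 19388.4 uV
V = 19.388 mV

19.388 mV


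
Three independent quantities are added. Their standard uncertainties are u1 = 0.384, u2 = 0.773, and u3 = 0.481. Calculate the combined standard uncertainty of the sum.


For a sum of independent quantities, uc = sqrt(u1^2 + u2^2 + u3^2).
uc = sqrt(0.384^2 + 0.773^2 + 0.481^2)
uc = sqrt(0.147456 + 0.597529 + 0.231361)
uc = 0.9881

0.9881


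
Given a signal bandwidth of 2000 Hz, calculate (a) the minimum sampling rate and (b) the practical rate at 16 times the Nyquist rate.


By Nyquist theorem, fs_min = 2 * fmax.
fs_min = 2 * 2000 = 4000 Hz
Practical rate = 16 * fs_min = 16 * 4000 = 64000 Hz

fs_min = 4000 Hz, fs_practical = 64000 Hz


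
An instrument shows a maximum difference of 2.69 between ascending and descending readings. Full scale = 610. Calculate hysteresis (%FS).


Hysteresis = (max difference / full scale) * 100%.
H = (2.69 / 610) * 100
H = 0.441 %FS

0.441 %FS


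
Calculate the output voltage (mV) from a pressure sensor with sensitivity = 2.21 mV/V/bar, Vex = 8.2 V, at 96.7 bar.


Output = sensitivity * Vex * P.
Vout = 2.21 * 8.2 * 96.7
Vout = 18.122 * 96.7
Vout = 1752.4 mV

1752.4 mV


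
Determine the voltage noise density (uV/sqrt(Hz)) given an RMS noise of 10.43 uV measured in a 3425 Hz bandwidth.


Noise spectral density = Vrms / sqrt(BW).
NSD = 10.43 / sqrt(3425)
NSD = 10.43 / 58.5235
NSD = 0.1782 uV/sqrt(Hz)

0.1782 uV/sqrt(Hz)


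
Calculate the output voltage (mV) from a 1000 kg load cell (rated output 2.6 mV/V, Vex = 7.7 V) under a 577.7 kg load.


Vout = rated_output * Vex * (load / capacity).
Vout = 2.6 * 7.7 * (577.7 / 1000)
Vout = 2.6 * 7.7 * 0.5777
Vout = 11.566 mV

11.566 mV


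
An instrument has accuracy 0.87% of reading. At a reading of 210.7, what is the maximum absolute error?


Absolute error = (accuracy% / 100) * reading.
Error = (0.87 / 100) * 210.7
Error = 0.0087 * 210.7
Error = 1.8331

1.8331


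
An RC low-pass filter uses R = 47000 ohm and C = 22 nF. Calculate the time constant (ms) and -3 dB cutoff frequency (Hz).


Time constant: tau = R * C.
tau = 47000 * 2.20e-08 = 0.001034 s
tau = 1.034 ms
Cutoff frequency: fc = 1 / (2*pi*R*C).
fc = 1 / (2*pi*0.001034) = 153.92 Hz

tau = 1.034 ms, fc = 153.92 Hz


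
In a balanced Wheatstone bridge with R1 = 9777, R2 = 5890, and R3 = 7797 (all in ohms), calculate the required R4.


At balance: R1*R4 = R2*R3, so R4 = R2*R3/R1.
R4 = 5890 * 7797 / 9777
R4 = 45924330 / 9777
R4 = 4697.18 ohm

4697.18 ohm


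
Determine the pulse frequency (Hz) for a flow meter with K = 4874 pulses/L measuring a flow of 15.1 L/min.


Frequency = K * Q / 60 (converting L/min to L/s).
f = 4874 * 15.1 / 60
f = 73597.4 / 60
f = 1226.62 Hz

1226.62 Hz


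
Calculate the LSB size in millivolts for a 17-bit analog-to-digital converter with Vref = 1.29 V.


The resolution (LSB) of an ADC is Vref / 2^n.
LSB = 1.29 / 2^17
LSB = 1.29 / 131072
LSB = 9.84e-06 V = 0.00984192 mV

0.00984192 mV


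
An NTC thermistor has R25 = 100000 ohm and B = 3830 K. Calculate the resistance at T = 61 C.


NTC thermistor equation: Rt = R25 * exp(B * (1/T - 1/T25)).
T in Kelvin: 334.15 K, T25 = 298.15 K
1/T - 1/T25 = 1/334.15 - 1/298.15 = -0.00036135
B * (1/T - 1/T25) = 3830 * -0.00036135 = -1.384
Rt = 100000 * exp(-1.384) = 25058.3 ohm

25058.3 ohm


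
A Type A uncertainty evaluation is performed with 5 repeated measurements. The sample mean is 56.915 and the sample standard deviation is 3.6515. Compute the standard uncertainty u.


The standard uncertainty for Type A evaluation is u = s / sqrt(n).
u = 3.6515 / sqrt(5)
u = 3.6515 / 2.2361
u = 1.633

1.633


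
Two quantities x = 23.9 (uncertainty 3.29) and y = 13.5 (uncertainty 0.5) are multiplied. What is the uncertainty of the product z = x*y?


For a product z = x*y, the relative uncertainty is:
uz/z = sqrt((ux/x)^2 + (uy/y)^2)
Relative uncertainties: ux/x = 3.29/23.9 = 0.137657
uy/y = 0.5/13.5 = 0.037037
z = 23.9 * 13.5 = 322.6
uz = 322.6 * sqrt(0.137657^2 + 0.037037^2) = 45.995

45.995


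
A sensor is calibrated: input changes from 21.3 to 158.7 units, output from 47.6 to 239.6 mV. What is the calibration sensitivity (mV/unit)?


Sensitivity = (y2 - y1) / (x2 - x1).
S = (239.6 - 47.6) / (158.7 - 21.3)
S = 192.0 / 137.4
S = 1.3974 mV/unit

1.3974 mV/unit


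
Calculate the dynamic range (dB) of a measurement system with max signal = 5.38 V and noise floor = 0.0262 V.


Dynamic range = 20 * log10(Vmax / Vnoise).
DR = 20 * log10(5.38 / 0.0262)
DR = 20 * log10(205.34)
DR = 46.25 dB

46.25 dB


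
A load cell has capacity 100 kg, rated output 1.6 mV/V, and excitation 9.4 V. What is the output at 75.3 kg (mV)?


Vout = rated_output * Vex * (load / capacity).
Vout = 1.6 * 9.4 * (75.3 / 100)
Vout = 1.6 * 9.4 * 0.753
Vout = 11.325 mV

11.325 mV


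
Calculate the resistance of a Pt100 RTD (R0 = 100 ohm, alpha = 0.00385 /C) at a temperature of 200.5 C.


The RTD equation: Rt = R0 * (1 + alpha * T).
Rt = 100 * (1 + 0.00385 * 200.5)
Rt = 100 * (1 + 0.771925)
Rt = 100 * 1.771925
Rt = 177.192 ohm

177.192 ohm


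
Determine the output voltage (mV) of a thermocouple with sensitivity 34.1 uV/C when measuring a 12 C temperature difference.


The thermocouple output V = sensitivity * dT.
V = 34.1 uV/C * 12 C
V = 409.2 uV
V = 0.409 mV

0.409 mV


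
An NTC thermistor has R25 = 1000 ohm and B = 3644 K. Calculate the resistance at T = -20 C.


NTC thermistor equation: Rt = R25 * exp(B * (1/T - 1/T25)).
T in Kelvin: 253.15 K, T25 = 298.15 K
1/T - 1/T25 = 1/253.15 - 1/298.15 = 0.00059621
B * (1/T - 1/T25) = 3644 * 0.00059621 = 2.1726
Rt = 1000 * exp(2.1726) = 8781.0 ohm

8781.0 ohm


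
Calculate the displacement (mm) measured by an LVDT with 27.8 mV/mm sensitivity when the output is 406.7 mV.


Displacement = Vout / sensitivity.
d = 406.7 / 27.8
d = 14.629 mm

14.629 mm


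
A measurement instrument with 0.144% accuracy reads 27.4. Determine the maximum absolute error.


Absolute error = (accuracy% / 100) * reading.
Error = (0.144 / 100) * 27.4
Error = 0.00144 * 27.4
Error = 0.0395

0.0395


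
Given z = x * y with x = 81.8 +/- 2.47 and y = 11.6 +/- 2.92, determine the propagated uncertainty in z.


For a product z = x*y, the relative uncertainty is:
uz/z = sqrt((ux/x)^2 + (uy/y)^2)
Relative uncertainties: ux/x = 2.47/81.8 = 0.030196
uy/y = 2.92/11.6 = 0.251724
z = 81.8 * 11.6 = 948.9
uz = 948.9 * sqrt(0.030196^2 + 0.251724^2) = 240.568

240.568


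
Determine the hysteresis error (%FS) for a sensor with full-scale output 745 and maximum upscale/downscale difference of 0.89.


Hysteresis = (max difference / full scale) * 100%.
H = (0.89 / 745) * 100
H = 0.119 %FS

0.119 %FS


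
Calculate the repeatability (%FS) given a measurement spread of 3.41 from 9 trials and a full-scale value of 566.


Repeatability = (spread / full scale) * 100%.
R = (3.41 / 566) * 100
R = 0.602 %FS

0.602 %FS


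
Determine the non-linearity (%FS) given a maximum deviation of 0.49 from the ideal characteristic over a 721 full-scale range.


Linearity error = (max deviation / full scale) * 100%.
Linearity = (0.49 / 721) * 100
Linearity = 0.068 %FS

0.068 %FS


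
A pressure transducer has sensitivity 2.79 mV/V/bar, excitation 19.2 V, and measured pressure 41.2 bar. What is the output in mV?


Output = sensitivity * Vex * P.
Vout = 2.79 * 19.2 * 41.2
Vout = 53.568 * 41.2
Vout = 2207.0 mV

2207.0 mV


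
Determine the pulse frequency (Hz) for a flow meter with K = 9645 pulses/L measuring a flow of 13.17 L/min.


Frequency = K * Q / 60 (converting L/min to L/s).
f = 9645 * 13.17 / 60
f = 127024.65 / 60
f = 2117.08 Hz

2117.08 Hz


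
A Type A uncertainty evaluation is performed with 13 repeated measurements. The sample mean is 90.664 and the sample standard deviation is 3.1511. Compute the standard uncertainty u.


The standard uncertainty for Type A evaluation is u = s / sqrt(n).
u = 3.1511 / sqrt(13)
u = 3.1511 / 3.6056
u = 0.874

0.874


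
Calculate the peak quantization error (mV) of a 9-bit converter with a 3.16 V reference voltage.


The maximum quantization error is +/- LSB/2.
LSB = Vref / 2^n = 3.16 / 512 = 0.00617188 V
Max error = LSB / 2 = 0.00617188 / 2 = 0.00308594 V
Max error = 3.0859 mV

3.0859 mV


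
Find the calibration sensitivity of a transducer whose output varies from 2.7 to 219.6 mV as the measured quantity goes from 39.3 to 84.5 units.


Sensitivity = (y2 - y1) / (x2 - x1).
S = (219.6 - 2.7) / (84.5 - 39.3)
S = 216.9 / 45.2
S = 4.7987 mV/unit

4.7987 mV/unit


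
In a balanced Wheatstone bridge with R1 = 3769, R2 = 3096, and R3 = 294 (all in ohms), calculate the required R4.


At balance: R1*R4 = R2*R3, so R4 = R2*R3/R1.
R4 = 3096 * 294 / 3769
R4 = 910224 / 3769
R4 = 241.5 ohm

241.5 ohm


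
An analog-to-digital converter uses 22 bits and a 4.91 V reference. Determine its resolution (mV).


The resolution (LSB) of an ADC is Vref / 2^n.
LSB = 4.91 / 2^22
LSB = 4.91 / 4194304
LSB = 1.17e-06 V = 0.00117064 mV

0.00117064 mV


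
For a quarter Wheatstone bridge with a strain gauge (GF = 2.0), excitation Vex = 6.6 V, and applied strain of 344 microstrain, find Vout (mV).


Quarter bridge output: Vout = (GF * epsilon * Vex) / 4.
Vout = (2.0 * 344e-6 * 6.6) / 4
Vout = 0.0045408 / 4 V
Vout = 0.0011352 V = 1.1352 mV

1.1352 mV


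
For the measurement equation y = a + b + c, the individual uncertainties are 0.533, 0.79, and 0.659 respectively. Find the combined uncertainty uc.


For a sum of independent quantities, uc = sqrt(u1^2 + u2^2 + u3^2).
uc = sqrt(0.533^2 + 0.79^2 + 0.659^2)
uc = sqrt(0.284089 + 0.6241 + 0.434281)
uc = 1.1587

1.1587


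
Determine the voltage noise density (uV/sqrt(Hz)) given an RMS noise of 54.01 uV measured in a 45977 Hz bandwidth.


Noise spectral density = Vrms / sqrt(BW).
NSD = 54.01 / sqrt(45977)
NSD = 54.01 / 214.4225
NSD = 0.2519 uV/sqrt(Hz)

0.2519 uV/sqrt(Hz)


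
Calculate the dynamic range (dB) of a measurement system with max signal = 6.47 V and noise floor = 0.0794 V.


Dynamic range = 20 * log10(Vmax / Vnoise).
DR = 20 * log10(6.47 / 0.0794)
DR = 20 * log10(81.49)
DR = 38.22 dB

38.22 dB


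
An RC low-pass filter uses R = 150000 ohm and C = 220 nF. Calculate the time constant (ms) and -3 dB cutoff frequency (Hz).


Time constant: tau = R * C.
tau = 150000 * 2.20e-07 = 0.033 s
tau = 33.0 ms
Cutoff frequency: fc = 1 / (2*pi*R*C).
fc = 1 / (2*pi*0.033) = 4.82 Hz

tau = 33.0 ms, fc = 4.82 Hz


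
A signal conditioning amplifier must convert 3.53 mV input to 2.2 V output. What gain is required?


Gain = Vout / Vin (converting to same units).
G = 2.2 V / 3.53 mV
G = 2200.0 mV / 3.53 mV
G = 623.23

623.23


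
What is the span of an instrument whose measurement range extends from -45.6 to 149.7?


Span = upper range - lower range.
Span = 149.7 - (-45.6)
Span = 195.3

195.3


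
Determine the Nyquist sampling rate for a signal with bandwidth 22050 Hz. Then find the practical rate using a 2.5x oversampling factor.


By Nyquist theorem, fs_min = 2 * fmax.
fs_min = 2 * 22050 = 44100 Hz
Practical rate = 2.5 * fs_min = 2.5 * 44100 = 110250 Hz

fs_min = 44100 Hz, fs_practical = 110250 Hz


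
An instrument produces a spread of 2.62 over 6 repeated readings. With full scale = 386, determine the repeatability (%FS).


Repeatability = (spread / full scale) * 100%.
R = (2.62 / 386) * 100
R = 0.679 %FS

0.679 %FS


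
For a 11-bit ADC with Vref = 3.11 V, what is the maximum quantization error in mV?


The maximum quantization error is +/- LSB/2.
LSB = Vref / 2^n = 3.11 / 2048 = 0.00151855 V
Max error = LSB / 2 = 0.00151855 / 2 = 0.00075928 V
Max error = 0.7593 mV

0.7593 mV


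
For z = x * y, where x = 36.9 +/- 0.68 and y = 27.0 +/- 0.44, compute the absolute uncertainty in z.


For a product z = x*y, the relative uncertainty is:
uz/z = sqrt((ux/x)^2 + (uy/y)^2)
Relative uncertainties: ux/x = 0.68/36.9 = 0.018428
uy/y = 0.44/27.0 = 0.016296
z = 36.9 * 27.0 = 996.3
uz = 996.3 * sqrt(0.018428^2 + 0.016296^2) = 24.509

24.509


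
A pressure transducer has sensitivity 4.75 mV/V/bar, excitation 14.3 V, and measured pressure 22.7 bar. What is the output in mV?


Output = sensitivity * Vex * P.
Vout = 4.75 * 14.3 * 22.7
Vout = 67.925 * 22.7
Vout = 1541.9 mV

1541.9 mV


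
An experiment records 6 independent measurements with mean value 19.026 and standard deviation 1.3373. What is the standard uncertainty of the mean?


The standard uncertainty for Type A evaluation is u = s / sqrt(n).
u = 1.3373 / sqrt(6)
u = 1.3373 / 2.4495
u = 0.546

0.546


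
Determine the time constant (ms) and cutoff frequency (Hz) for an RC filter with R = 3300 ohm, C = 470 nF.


Time constant: tau = R * C.
tau = 3300 * 4.70e-07 = 0.001551 s
tau = 1.551 ms
Cutoff frequency: fc = 1 / (2*pi*R*C).
fc = 1 / (2*pi*0.001551) = 102.61 Hz

tau = 1.551 ms, fc = 102.61 Hz


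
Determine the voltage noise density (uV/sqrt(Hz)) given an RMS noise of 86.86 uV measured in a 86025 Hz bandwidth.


Noise spectral density = Vrms / sqrt(BW).
NSD = 86.86 / sqrt(86025)
NSD = 86.86 / 293.3002
NSD = 0.2961 uV/sqrt(Hz)

0.2961 uV/sqrt(Hz)


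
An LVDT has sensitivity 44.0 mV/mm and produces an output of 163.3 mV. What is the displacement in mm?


Displacement = Vout / sensitivity.
d = 163.3 / 44.0
d = 3.711 mm

3.711 mm


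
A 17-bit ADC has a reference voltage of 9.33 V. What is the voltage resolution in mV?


The resolution (LSB) of an ADC is Vref / 2^n.
LSB = 9.33 / 2^17
LSB = 9.33 / 131072
LSB = 7.118e-05 V = 0.07118225 mV

0.07118225 mV


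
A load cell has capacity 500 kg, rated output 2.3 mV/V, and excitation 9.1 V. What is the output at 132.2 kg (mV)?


Vout = rated_output * Vex * (load / capacity).
Vout = 2.3 * 9.1 * (132.2 / 500)
Vout = 2.3 * 9.1 * 0.2644
Vout = 5.534 mV

5.534 mV


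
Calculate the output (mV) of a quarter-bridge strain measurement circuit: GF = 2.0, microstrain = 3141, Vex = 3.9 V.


Quarter bridge output: Vout = (GF * epsilon * Vex) / 4.
Vout = (2.0 * 3141e-6 * 3.9) / 4
Vout = 0.0244998 / 4 V
Vout = 0.00612495 V = 6.1249 mV

6.1249 mV


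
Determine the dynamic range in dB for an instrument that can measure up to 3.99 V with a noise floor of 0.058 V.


Dynamic range = 20 * log10(Vmax / Vnoise).
DR = 20 * log10(3.99 / 0.058)
DR = 20 * log10(68.79)
DR = 36.75 dB

36.75 dB


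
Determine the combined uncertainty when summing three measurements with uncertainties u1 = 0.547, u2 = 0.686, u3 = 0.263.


For a sum of independent quantities, uc = sqrt(u1^2 + u2^2 + u3^2).
uc = sqrt(0.547^2 + 0.686^2 + 0.263^2)
uc = sqrt(0.299209 + 0.470596 + 0.069169)
uc = 0.916

0.916


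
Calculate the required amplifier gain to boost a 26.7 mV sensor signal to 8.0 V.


Gain = Vout / Vin (converting to same units).
G = 8.0 V / 26.7 mV
G = 8000.0 mV / 26.7 mV
G = 299.63

299.63


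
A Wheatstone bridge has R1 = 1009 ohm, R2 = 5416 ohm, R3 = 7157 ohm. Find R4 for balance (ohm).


At balance: R1*R4 = R2*R3, so R4 = R2*R3/R1.
R4 = 5416 * 7157 / 1009
R4 = 38762312 / 1009
R4 = 38416.56 ohm

38416.56 ohm


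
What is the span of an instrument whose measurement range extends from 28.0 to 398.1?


Span = upper range - lower range.
Span = 398.1 - (28.0)
Span = 370.1

370.1


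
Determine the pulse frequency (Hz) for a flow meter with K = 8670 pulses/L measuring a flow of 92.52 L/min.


Frequency = K * Q / 60 (converting L/min to L/s).
f = 8670 * 92.52 / 60
f = 802148.4 / 60
f = 13369.14 Hz

13369.14 Hz


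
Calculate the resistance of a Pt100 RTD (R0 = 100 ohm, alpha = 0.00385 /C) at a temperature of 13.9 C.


The RTD equation: Rt = R0 * (1 + alpha * T).
Rt = 100 * (1 + 0.00385 * 13.9)
Rt = 100 * (1 + 0.053515)
Rt = 100 * 1.053515
Rt = 105.352 ohm

105.352 ohm


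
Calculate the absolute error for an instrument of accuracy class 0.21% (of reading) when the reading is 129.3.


Absolute error = (accuracy% / 100) * reading.
Error = (0.21 / 100) * 129.3
Error = 0.0021 * 129.3
Error = 0.2715

0.2715


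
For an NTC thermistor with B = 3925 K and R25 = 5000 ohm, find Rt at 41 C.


NTC thermistor equation: Rt = R25 * exp(B * (1/T - 1/T25)).
T in Kelvin: 314.15 K, T25 = 298.15 K
1/T - 1/T25 = 1/314.15 - 1/298.15 = -0.00017082
B * (1/T - 1/T25) = 3925 * -0.00017082 = -0.6705
Rt = 5000 * exp(-0.6705) = 2557.3 ohm

2557.3 ohm


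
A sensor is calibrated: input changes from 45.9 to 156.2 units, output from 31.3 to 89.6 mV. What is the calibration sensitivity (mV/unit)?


Sensitivity = (y2 - y1) / (x2 - x1).
S = (89.6 - 31.3) / (156.2 - 45.9)
S = 58.3 / 110.3
S = 0.5286 mV/unit

0.5286 mV/unit


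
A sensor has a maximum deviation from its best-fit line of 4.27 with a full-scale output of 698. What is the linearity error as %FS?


Linearity error = (max deviation / full scale) * 100%.
Linearity = (4.27 / 698) * 100
Linearity = 0.612 %FS

0.612 %FS


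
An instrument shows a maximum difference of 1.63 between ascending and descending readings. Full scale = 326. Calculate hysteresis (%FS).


Hysteresis = (max difference / full scale) * 100%.
H = (1.63 / 326) * 100
H = 0.5 %FS

0.5 %FS


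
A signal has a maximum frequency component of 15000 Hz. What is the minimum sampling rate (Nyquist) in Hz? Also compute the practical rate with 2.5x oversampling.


By Nyquist theorem, fs_min = 2 * fmax.
fs_min = 2 * 15000 = 30000 Hz
Practical rate = 2.5 * fs_min = 2.5 * 30000 = 75000 Hz

fs_min = 30000 Hz, fs_practical = 75000 Hz


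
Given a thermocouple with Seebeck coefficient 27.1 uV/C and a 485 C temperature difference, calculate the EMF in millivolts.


The thermocouple output V = sensitivity * dT.
V = 27.1 uV/C * 485 C
V = 13143.5 uV
V = 13.143 mV

13.143 mV


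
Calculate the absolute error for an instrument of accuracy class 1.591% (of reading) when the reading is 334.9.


Absolute error = (accuracy% / 100) * reading.
Error = (1.591 / 100) * 334.9
Error = 0.01591 * 334.9
Error = 5.3283

5.3283


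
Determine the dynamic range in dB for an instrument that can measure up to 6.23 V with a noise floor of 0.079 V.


Dynamic range = 20 * log10(Vmax / Vnoise).
DR = 20 * log10(6.23 / 0.079)
DR = 20 * log10(78.86)
DR = 37.94 dB

37.94 dB


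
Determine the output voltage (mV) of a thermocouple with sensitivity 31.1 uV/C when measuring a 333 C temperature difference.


The thermocouple output V = sensitivity * dT.
V = 31.1 uV/C * 333 C
V = 10356.3 uV
V = 10.356 mV

10.356 mV


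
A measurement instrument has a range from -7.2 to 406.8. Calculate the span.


Span = upper range - lower range.
Span = 406.8 - (-7.2)
Span = 414.0

414.0


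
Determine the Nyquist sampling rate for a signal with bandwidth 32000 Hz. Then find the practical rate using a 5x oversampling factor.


By Nyquist theorem, fs_min = 2 * fmax.
fs_min = 2 * 32000 = 64000 Hz
Practical rate = 5 * fs_min = 5 * 64000 = 320000 Hz

fs_min = 64000 Hz, fs_practical = 320000 Hz


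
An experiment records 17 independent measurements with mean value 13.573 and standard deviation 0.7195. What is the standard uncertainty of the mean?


The standard uncertainty for Type A evaluation is u = s / sqrt(n).
u = 0.7195 / sqrt(17)
u = 0.7195 / 4.1231
u = 0.1745

0.1745


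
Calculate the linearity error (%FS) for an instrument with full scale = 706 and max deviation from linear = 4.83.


Linearity error = (max deviation / full scale) * 100%.
Linearity = (4.83 / 706) * 100
Linearity = 0.684 %FS

0.684 %FS


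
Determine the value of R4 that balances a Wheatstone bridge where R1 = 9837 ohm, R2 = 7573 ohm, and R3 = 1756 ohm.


At balance: R1*R4 = R2*R3, so R4 = R2*R3/R1.
R4 = 7573 * 1756 / 9837
R4 = 13298188 / 9837
R4 = 1351.85 ohm

1351.85 ohm


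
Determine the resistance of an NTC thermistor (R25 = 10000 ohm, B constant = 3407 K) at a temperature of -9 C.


NTC thermistor equation: Rt = R25 * exp(B * (1/T - 1/T25)).
T in Kelvin: 264.15 K, T25 = 298.15 K
1/T - 1/T25 = 1/264.15 - 1/298.15 = 0.00043171
B * (1/T - 1/T25) = 3407 * 0.00043171 = 1.4708
Rt = 10000 * exp(1.4708) = 43528.9 ohm

43528.9 ohm


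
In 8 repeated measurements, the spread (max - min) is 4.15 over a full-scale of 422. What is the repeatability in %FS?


Repeatability = (spread / full scale) * 100%.
R = (4.15 / 422) * 100
R = 0.983 %FS

0.983 %FS


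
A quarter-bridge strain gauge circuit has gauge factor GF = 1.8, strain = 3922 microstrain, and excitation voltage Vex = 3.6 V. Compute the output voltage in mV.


Quarter bridge output: Vout = (GF * epsilon * Vex) / 4.
Vout = (1.8 * 3922e-6 * 3.6) / 4
Vout = 0.02541456 / 4 V
Vout = 0.00635364 V = 6.3536 mV

6.3536 mV


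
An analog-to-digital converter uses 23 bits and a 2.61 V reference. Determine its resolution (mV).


The resolution (LSB) of an ADC is Vref / 2^n.
LSB = 2.61 / 2^23
LSB = 2.61 / 8388608
LSB = 3.1e-07 V = 0.00031114 mV

0.00031114 mV


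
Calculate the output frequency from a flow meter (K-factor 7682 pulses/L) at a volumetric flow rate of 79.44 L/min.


Frequency = K * Q / 60 (converting L/min to L/s).
f = 7682 * 79.44 / 60
f = 610258.08 / 60
f = 10170.97 Hz

10170.97 Hz


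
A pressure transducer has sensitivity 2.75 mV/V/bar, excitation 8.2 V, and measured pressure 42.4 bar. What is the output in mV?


Output = sensitivity * Vex * P.
Vout = 2.75 * 8.2 * 42.4
Vout = 22.55 * 42.4
Vout = 956.12 mV

956.12 mV


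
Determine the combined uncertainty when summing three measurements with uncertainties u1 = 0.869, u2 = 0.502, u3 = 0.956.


For a sum of independent quantities, uc = sqrt(u1^2 + u2^2 + u3^2).
uc = sqrt(0.869^2 + 0.502^2 + 0.956^2)
uc = sqrt(0.755161 + 0.252004 + 0.913936)
uc = 1.386

1.386


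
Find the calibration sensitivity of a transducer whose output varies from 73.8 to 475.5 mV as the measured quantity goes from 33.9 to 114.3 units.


Sensitivity = (y2 - y1) / (x2 - x1).
S = (475.5 - 73.8) / (114.3 - 33.9)
S = 401.7 / 80.4
S = 4.9963 mV/unit

4.9963 mV/unit


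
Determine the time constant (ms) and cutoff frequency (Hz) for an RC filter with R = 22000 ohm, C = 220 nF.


Time constant: tau = R * C.
tau = 22000 * 2.20e-07 = 0.00484 s
tau = 4.84 ms
Cutoff frequency: fc = 1 / (2*pi*R*C).
fc = 1 / (2*pi*0.00484) = 32.88 Hz

tau = 4.84 ms, fc = 32.88 Hz


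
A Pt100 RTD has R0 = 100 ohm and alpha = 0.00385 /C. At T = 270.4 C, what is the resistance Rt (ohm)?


The RTD equation: Rt = R0 * (1 + alpha * T).
Rt = 100 * (1 + 0.00385 * 270.4)
Rt = 100 * (1 + 1.04104)
Rt = 100 * 2.04104
Rt = 204.104 ohm

204.104 ohm


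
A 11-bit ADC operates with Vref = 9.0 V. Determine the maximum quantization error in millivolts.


The maximum quantization error is +/- LSB/2.
LSB = Vref / 2^n = 9.0 / 2048 = 0.00439453 V
Max error = LSB / 2 = 0.00439453 / 2 = 0.00219727 V
Max error = 2.1973 mV

2.1973 mV


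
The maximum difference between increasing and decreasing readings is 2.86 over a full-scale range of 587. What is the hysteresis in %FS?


Hysteresis = (max difference / full scale) * 100%.
H = (2.86 / 587) * 100
H = 0.487 %FS

0.487 %FS


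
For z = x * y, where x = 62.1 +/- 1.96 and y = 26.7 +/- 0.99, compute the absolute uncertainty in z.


For a product z = x*y, the relative uncertainty is:
uz/z = sqrt((ux/x)^2 + (uy/y)^2)
Relative uncertainties: ux/x = 1.96/62.1 = 0.031562
uy/y = 0.99/26.7 = 0.037079
z = 62.1 * 26.7 = 1658.1
uz = 1658.1 * sqrt(0.031562^2 + 0.037079^2) = 80.736

80.736


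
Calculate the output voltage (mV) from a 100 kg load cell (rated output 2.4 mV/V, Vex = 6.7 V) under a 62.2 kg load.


Vout = rated_output * Vex * (load / capacity).
Vout = 2.4 * 6.7 * (62.2 / 100)
Vout = 2.4 * 6.7 * 0.622
Vout = 10.002 mV

10.002 mV


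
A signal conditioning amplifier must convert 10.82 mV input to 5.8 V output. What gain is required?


Gain = Vout / Vin (converting to same units).
G = 5.8 V / 10.82 mV
G = 5800.0 mV / 10.82 mV
G = 536.04

536.04


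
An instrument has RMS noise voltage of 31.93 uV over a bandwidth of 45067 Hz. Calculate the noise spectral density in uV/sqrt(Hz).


Noise spectral density = Vrms / sqrt(BW).
NSD = 31.93 / sqrt(45067)
NSD = 31.93 / 212.2899
NSD = 0.1504 uV/sqrt(Hz)

0.1504 uV/sqrt(Hz)


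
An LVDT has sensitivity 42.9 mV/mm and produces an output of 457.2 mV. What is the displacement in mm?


Displacement = Vout / sensitivity.
d = 457.2 / 42.9
d = 10.657 mm

10.657 mm


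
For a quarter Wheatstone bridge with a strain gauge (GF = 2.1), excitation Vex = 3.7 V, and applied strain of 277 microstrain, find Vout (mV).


Quarter bridge output: Vout = (GF * epsilon * Vex) / 4.
Vout = (2.1 * 277e-6 * 3.7) / 4
Vout = 0.00215229 / 4 V
Vout = 0.00053807 V = 0.5381 mV

0.5381 mV


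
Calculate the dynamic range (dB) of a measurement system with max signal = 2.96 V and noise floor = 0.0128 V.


Dynamic range = 20 * log10(Vmax / Vnoise).
DR = 20 * log10(2.96 / 0.0128)
DR = 20 * log10(231.25)
DR = 47.28 dB

47.28 dB


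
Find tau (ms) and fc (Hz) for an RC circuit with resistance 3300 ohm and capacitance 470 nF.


Time constant: tau = R * C.
tau = 3300 * 4.70e-07 = 0.001551 s
tau = 1.551 ms
Cutoff frequency: fc = 1 / (2*pi*R*C).
fc = 1 / (2*pi*0.001551) = 102.61 Hz

tau = 1.551 ms, fc = 102.61 Hz


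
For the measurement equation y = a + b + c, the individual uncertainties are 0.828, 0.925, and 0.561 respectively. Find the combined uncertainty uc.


For a sum of independent quantities, uc = sqrt(u1^2 + u2^2 + u3^2).
uc = sqrt(0.828^2 + 0.925^2 + 0.561^2)
uc = sqrt(0.685584 + 0.855625 + 0.314721)
uc = 1.3623

1.3623


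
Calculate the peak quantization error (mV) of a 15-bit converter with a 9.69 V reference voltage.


The maximum quantization error is +/- LSB/2.
LSB = Vref / 2^n = 9.69 / 32768 = 0.00029572 V
Max error = LSB / 2 = 0.00029572 / 2 = 0.00014786 V
Max error = 0.1479 mV

0.1479 mV


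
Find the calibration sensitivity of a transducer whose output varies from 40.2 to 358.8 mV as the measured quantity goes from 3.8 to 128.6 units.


Sensitivity = (y2 - y1) / (x2 - x1).
S = (358.8 - 40.2) / (128.6 - 3.8)
S = 318.6 / 124.8
S = 2.5529 mV/unit

2.5529 mV/unit


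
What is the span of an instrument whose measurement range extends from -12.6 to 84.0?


Span = upper range - lower range.
Span = 84.0 - (-12.6)
Span = 96.6

96.6


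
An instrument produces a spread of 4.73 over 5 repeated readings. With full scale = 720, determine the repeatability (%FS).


Repeatability = (spread / full scale) * 100%.
R = (4.73 / 720) * 100
R = 0.657 %FS

0.657 %FS


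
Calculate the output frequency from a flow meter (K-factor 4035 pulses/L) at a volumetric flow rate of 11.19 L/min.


Frequency = K * Q / 60 (converting L/min to L/s).
f = 4035 * 11.19 / 60
f = 45151.65 / 60
f = 752.53 Hz

752.53 Hz


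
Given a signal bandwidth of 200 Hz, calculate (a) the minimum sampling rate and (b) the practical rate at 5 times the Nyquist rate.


By Nyquist theorem, fs_min = 2 * fmax.
fs_min = 2 * 200 = 400 Hz
Practical rate = 5 * fs_min = 5 * 400 = 2000 Hz

fs_min = 400 Hz, fs_practical = 2000 Hz


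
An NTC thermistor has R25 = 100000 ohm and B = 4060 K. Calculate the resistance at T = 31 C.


NTC thermistor equation: Rt = R25 * exp(B * (1/T - 1/T25)).
T in Kelvin: 304.15 K, T25 = 298.15 K
1/T - 1/T25 = 1/304.15 - 1/298.15 = -6.617e-05
B * (1/T - 1/T25) = 4060 * -6.617e-05 = -0.2686
Rt = 100000 * exp(-0.2686) = 76442.6 ohm

76442.6 ohm


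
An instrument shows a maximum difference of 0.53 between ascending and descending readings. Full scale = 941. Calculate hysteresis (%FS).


Hysteresis = (max difference / full scale) * 100%.
H = (0.53 / 941) * 100
H = 0.056 %FS

0.056 %FS
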